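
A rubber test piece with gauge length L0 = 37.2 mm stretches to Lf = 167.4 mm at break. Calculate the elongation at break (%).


Elongation = (Lf - L0) / L0 * 100
= (167.4 - 37.2) / 37.2 * 100
= 130.2 / 37.2 * 100
= 350.0%

350.0%


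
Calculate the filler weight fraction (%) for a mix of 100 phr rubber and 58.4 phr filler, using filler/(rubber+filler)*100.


Filler % = filler / (rubber + filler) * 100
= 58.4 / (100 + 58.4) * 100
= 58.4 / 158.4 * 100
= 36.87%

36.87%


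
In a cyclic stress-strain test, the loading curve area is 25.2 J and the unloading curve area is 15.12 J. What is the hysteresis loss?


Hysteresis loss = loading - unloading
= 25.2 - 15.12
= 10.08 J

10.08 J


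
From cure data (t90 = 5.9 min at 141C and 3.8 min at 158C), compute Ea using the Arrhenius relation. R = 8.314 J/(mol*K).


T1 = 414.15 K, T2 = 431.15 K
1/T1 - 1/T2 = 9.5206e-05
ln(t1/t2) = ln(5.9/3.8) = 0.4400
Ea = 8.314 * 0.4400 / 9.5206e-05 = 38419.5032 J/mol
Ea = 38.42 kJ/mol

38.42 kJ/mol


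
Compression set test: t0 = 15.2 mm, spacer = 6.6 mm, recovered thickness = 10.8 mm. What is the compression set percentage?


CS = (t0 - recovered) / (t0 - ts) * 100
= (15.2 - 10.8) / (15.2 - 6.6) * 100
= 4.4 / 8.6 * 100
= 51.2%

51.2%


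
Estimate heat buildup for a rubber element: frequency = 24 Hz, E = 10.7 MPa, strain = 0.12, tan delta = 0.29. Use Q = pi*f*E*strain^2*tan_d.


Q = pi * f * E * strain^2 * tan_d
= pi * 24 * 10.7 * 0.12^2 * 0.29
= pi * 24 * 10.7 * 0.0144 * 0.29
= 3.3690

Q = 3.3690


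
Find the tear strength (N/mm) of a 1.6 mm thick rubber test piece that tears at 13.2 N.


Tear strength = force / thickness
= 13.2 / 1.6
= 8.25 N/mm

8.25 N/mm


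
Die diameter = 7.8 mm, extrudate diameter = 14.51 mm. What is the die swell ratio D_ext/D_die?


Die swell ratio = D_extrudate / D_die
= 14.51 / 7.8
= 1.86

Die swell = 1.86


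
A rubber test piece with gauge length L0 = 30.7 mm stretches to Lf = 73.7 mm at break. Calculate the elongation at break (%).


Elongation = (Lf - L0) / L0 * 100
= (73.7 - 30.7) / 30.7 * 100
= 43.0 / 30.7 * 100
= 140.1%

140.1%


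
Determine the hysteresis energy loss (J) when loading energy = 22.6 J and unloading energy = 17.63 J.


Hysteresis loss = loading - unloading
= 22.6 - 17.63
= 4.97 J

4.97 J


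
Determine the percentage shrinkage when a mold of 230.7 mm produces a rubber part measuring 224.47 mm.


Shrinkage = (mold - part) / mold * 100
= (230.7 - 224.47) / 230.7 * 100
= 6.23 / 230.7 * 100
= 2.7%

2.7%


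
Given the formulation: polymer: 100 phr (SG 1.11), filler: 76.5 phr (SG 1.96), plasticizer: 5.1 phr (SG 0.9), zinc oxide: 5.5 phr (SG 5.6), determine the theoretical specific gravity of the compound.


Sum of weights = 187.1
Volume contributions:
  polymer: 100/1.11 = 90.0901
  filler: 76.5/1.96 = 39.0306
  plasticizer: 5.1/0.9 = 5.6667
  zinc oxide: 5.5/5.6 = 0.9821
Sum of volumes = 135.7695
SG = 187.1 / 135.7695 = 1.378

SG = 1.378


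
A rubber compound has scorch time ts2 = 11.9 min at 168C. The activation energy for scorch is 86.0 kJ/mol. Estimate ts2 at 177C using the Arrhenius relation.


Convert temperatures: T1 = 168 + 273.15 = 441.15 K, T2 = 177 + 273.15 = 450.15 K
ts2_new = 11.9 * exp(86000 / 8.314 * (1/450.15 - 1/441.15))
1/T2 - 1/T1 = -4.5321e-05
ts2_new = 7.45 min

7.45 min


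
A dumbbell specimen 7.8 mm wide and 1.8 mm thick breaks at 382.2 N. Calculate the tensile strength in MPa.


Area = width * thickness = 7.8 * 1.8 = 14.04 mm^2
TS = force / area = 382.2 / 14.04 = 27.22 MPa

27.22 MPa


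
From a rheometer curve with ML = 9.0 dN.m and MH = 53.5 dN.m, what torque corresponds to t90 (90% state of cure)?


M90 = ML + 0.9 * (MH - ML)
M90 = 9.0 + 0.9 * (53.5 - 9.0)
M90 = 9.0 + 0.9 * 44.5
M90 = 49.05 dN.m

49.05 dN.m


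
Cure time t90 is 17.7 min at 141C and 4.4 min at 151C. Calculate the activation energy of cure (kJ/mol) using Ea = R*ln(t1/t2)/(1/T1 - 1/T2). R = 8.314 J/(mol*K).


T1 = 414.15 K, T2 = 424.15 K
1/T1 - 1/T2 = 5.6928e-05
ln(t1/t2) = ln(17.7/4.4) = 1.3920
Ea = 8.314 * 1.3920 / 5.6928e-05 = 203289.0299 J/mol
Ea = 203.29 kJ/mol

203.29 kJ/mol


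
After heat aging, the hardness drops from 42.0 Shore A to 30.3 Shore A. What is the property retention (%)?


Retention = aged / original * 100
= 30.3 / 42.0 * 100
= 72.1%

72.1%


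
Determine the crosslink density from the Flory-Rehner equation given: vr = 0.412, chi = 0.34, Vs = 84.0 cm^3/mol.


ln(1 - vr) = ln(1 - 0.412) = -0.5310
Numerator = -((-0.5310) + 0.412 + 0.34 * 0.412^2) = 0.0613
Denominator = 84.0 * (0.412^(1/3) - 0.412/2) = 45.2006
nu = 0.0613 / 45.2006 = 0.0014 mol/cm^3

0.0014 mol/cm^3


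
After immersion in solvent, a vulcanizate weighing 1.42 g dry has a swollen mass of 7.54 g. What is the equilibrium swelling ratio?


Q = W_swollen / W_dry
Q = 7.54 / 1.42
Q = 5.31

Q = 5.31


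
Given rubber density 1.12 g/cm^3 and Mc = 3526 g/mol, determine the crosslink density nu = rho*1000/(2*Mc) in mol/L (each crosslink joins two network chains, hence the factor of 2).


nu = rho * 1000 / (2 * Mc)
nu = 1.12 * 1000 / (2 * 3526)
nu = 1120.0 / 7052
nu = 0.1588 mol/L

0.1588 mol/L


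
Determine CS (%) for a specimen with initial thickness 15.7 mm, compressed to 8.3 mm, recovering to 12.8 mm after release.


CS = (t0 - recovered) / (t0 - ts) * 100
= (15.7 - 12.8) / (15.7 - 8.3) * 100
= 2.9 / 7.4 * 100
= 39.2%

39.2%


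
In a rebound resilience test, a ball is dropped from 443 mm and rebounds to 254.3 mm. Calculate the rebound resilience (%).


Resilience = h_rebound / h_drop * 100
= 254.3 / 443 * 100
= 57.4%

57.4%


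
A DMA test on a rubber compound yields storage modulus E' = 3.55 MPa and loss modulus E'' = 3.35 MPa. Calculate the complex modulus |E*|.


|E*| = sqrt(E'^2 + E''^2)
= sqrt(3.55^2 + 3.35^2)
= sqrt(12.6025 + 11.2225)
= 4.881 MPa

4.881 MPa


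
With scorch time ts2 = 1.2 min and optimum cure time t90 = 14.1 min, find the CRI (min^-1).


CRI = 100 / (t90 - ts2)
= 100 / (14.1 - 1.2)
= 100 / 12.9
= 7.75 min^-1

7.75 min^-1


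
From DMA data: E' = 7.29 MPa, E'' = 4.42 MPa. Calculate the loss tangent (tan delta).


tan delta = E'' / E'
= 4.42 / 7.29
= 0.6063

tan delta = 0.6063


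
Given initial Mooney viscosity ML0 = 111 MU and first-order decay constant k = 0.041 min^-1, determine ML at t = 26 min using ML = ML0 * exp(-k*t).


ML = ML0 * exp(-k * t)
ML = 111 * exp(-0.041 * 26)
ML = 111 * 0.3444
ML = 38.23 MU

38.23 MU


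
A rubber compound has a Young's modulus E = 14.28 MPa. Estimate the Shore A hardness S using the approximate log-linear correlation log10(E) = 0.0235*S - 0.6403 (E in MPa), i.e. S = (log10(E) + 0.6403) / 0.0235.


log10(E) = 0.0235*S - 0.6403  =>  S = (log10(E) + 0.6403) / 0.0235
log10(14.28) = 1.154728
S = (1.154728 + 0.6403) / 0.0235 = 1.795028 / 0.0235
S = 76.4

Shore A = 76.4


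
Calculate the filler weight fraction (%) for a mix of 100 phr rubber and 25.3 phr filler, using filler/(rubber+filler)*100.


Filler % = filler / (rubber + filler) * 100
= 25.3 / (100 + 25.3) * 100
= 25.3 / 125.3 * 100
= 20.19%

20.19%


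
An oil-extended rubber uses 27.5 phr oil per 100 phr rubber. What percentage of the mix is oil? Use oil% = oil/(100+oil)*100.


Oil % = oil / (100 + oil) * 100
= 27.5 / (100 + 27.5) * 100
= 27.5 / 127.5 * 100
= 21.57%

21.57%


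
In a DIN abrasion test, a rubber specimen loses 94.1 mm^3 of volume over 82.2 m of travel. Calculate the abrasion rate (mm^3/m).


Rate = volume_loss / distance
= 94.1 / 82.2
= 1.145 mm^3/m

1.145 mm^3/m


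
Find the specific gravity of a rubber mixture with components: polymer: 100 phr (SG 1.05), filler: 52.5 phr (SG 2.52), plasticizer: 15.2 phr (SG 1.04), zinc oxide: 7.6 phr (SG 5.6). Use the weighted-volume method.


Sum of weights = 175.3
Volume contributions:
  polymer: 100/1.05 = 95.2381
  filler: 52.5/2.52 = 20.8333
  plasticizer: 15.2/1.04 = 14.6154
  zinc oxide: 7.6/5.6 = 1.3571
Sum of volumes = 132.0440
SG = 175.3 / 132.0440 = 1.328

SG = 1.328


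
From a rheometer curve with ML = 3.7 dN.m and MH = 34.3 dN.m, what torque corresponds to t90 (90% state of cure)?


M90 = ML + 0.9 * (MH - ML)
M90 = 3.7 + 0.9 * (34.3 - 3.7)
M90 = 3.7 + 0.9 * 30.6
M90 = 31.24 dN.m

31.24 dN.m


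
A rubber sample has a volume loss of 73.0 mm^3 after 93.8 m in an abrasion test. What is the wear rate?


Rate = volume_loss / distance
= 73.0 / 93.8
= 0.778 mm^3/m

0.778 mm^3/m


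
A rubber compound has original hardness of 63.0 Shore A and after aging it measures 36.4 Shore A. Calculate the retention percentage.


Retention = aged / original * 100
= 36.4 / 63.0 * 100
= 57.8%

57.8%


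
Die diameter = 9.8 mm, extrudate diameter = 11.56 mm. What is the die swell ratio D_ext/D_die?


Die swell ratio = D_extrudate / D_die
= 11.56 / 9.8
= 1.18

Die swell = 1.18


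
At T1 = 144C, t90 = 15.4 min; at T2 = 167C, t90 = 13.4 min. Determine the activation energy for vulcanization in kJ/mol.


T1 = 417.15 K, T2 = 440.15 K
1/T1 - 1/T2 = 1.2527e-04
ln(t1/t2) = ln(15.4/13.4) = 0.1391
Ea = 8.314 * 0.1391 / 1.2527e-04 = 9232.9873 J/mol
Ea = 9.23 kJ/mol

9.23 kJ/mol


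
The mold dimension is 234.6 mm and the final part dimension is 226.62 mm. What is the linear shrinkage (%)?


Shrinkage = (mold - part) / mold * 100
= (234.6 - 226.62) / 234.6 * 100
= 7.98 / 234.6 * 100
= 3.4%

3.4%


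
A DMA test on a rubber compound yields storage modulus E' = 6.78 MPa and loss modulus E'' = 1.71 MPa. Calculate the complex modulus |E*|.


|E*| = sqrt(E'^2 + E''^2)
= sqrt(6.78^2 + 1.71^2)
= sqrt(45.9684 + 2.9241)
= 6.992 MPa

6.992 MPa


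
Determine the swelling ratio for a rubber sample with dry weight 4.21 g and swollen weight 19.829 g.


Q = W_swollen / W_dry
Q = 19.829 / 4.21
Q = 4.71

Q = 4.71


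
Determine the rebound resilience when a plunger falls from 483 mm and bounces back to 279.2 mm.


Resilience = h_rebound / h_drop * 100
= 279.2 / 483 * 100
= 57.8%

57.8%


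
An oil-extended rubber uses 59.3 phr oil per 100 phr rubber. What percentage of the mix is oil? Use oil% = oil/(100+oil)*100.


Oil % = oil / (100 + oil) * 100
= 59.3 / (100 + 59.3) * 100
= 59.3 / 159.3 * 100
= 37.23%

37.23%


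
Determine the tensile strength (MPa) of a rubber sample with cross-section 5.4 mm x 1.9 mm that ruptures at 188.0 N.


Area = width * thickness = 5.4 * 1.9 = 10.26 mm^2
TS = force / area = 188.0 / 10.26 = 18.32 MPa

18.32 MPa


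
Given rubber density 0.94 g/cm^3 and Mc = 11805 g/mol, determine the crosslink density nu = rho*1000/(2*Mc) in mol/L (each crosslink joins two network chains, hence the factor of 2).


nu = rho * 1000 / (2 * Mc)
nu = 0.94 * 1000 / (2 * 11805)
nu = 940.0 / 23610
nu = 0.0398 mol/L

0.0398 mol/L


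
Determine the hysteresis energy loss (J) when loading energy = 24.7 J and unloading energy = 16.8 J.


Hysteresis loss = loading - unloading
= 24.7 - 16.8
= 7.9 J

7.9 J


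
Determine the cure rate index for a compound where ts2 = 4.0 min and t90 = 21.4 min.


CRI = 100 / (t90 - ts2)
= 100 / (21.4 - 4.0)
= 100 / 17.4
= 5.75 min^-1

5.75 min^-1


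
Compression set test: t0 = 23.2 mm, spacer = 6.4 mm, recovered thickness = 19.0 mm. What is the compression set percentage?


CS = (t0 - recovered) / (t0 - ts) * 100
= (23.2 - 19.0) / (23.2 - 6.4) * 100
= 4.2 / 16.8 * 100
= 25.0%

25.0%


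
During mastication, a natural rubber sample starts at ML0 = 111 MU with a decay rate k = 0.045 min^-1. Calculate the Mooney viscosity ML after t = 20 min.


ML = ML0 * exp(-k * t)
ML = 111 * exp(-0.045 * 20)
ML = 111 * 0.4066
ML = 45.13 MU

45.13 MU


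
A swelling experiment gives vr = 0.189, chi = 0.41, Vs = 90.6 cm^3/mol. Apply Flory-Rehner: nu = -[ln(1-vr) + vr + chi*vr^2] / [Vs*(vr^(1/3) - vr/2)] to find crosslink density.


ln(1 - vr) = ln(1 - 0.189) = -0.2095
Numerator = -((-0.2095) + 0.189 + 0.41 * 0.189^2) = 0.0058
Denominator = 90.6 * (0.189^(1/3) - 0.189/2) = 43.4318
nu = 0.0058 / 43.4318 = 1.3450e-04 mol/cm^3

1.3450e-04 mol/cm^3


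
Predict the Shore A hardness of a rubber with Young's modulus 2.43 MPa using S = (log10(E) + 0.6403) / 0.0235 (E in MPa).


log10(E) = 0.0235*S - 0.6403  =>  S = (log10(E) + 0.6403) / 0.0235
log10(2.43) = 0.385606
S = (0.385606 + 0.6403) / 0.0235 = 1.025906 / 0.0235
S = 43.7

Shore A = 43.7


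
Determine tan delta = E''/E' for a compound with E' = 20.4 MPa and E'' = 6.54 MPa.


tan delta = E'' / E'
= 6.54 / 20.4
= 0.3206

tan delta = 0.3206


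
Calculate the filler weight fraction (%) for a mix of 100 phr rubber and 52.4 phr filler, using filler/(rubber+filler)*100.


Filler % = filler / (rubber + filler) * 100
= 52.4 / (100 + 52.4) * 100
= 52.4 / 152.4 * 100
= 34.38%

34.38%


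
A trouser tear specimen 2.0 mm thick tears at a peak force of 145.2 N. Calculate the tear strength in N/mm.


Tear strength = force / thickness
= 145.2 / 2.0
= 72.6 N/mm

72.6 N/mm


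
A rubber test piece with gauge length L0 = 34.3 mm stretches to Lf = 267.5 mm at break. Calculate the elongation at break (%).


Elongation = (Lf - L0) / L0 * 100
= (267.5 - 34.3) / 34.3 * 100
= 233.2 / 34.3 * 100
= 679.9%

679.9%


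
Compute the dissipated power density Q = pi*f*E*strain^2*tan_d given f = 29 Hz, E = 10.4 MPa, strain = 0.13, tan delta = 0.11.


Q = pi * f * E * strain^2 * tan_d
= pi * 29 * 10.4 * 0.13^2 * 0.11
= pi * 29 * 10.4 * 0.0169 * 0.11
= 1.7614

Q = 1.7614


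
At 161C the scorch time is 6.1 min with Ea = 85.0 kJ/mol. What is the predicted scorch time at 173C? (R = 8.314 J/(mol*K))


Convert temperatures: T1 = 161 + 273.15 = 434.15 K, T2 = 173 + 273.15 = 446.15 K
ts2_new = 6.1 * exp(85000 / 8.314 * (1/446.15 - 1/434.15))
1/T2 - 1/T1 = -6.1953e-05
ts2_new = 3.24 min

3.24 min


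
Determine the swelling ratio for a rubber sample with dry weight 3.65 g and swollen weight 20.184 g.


Q = W_swollen / W_dry
Q = 20.184 / 3.65
Q = 5.53

Q = 5.53


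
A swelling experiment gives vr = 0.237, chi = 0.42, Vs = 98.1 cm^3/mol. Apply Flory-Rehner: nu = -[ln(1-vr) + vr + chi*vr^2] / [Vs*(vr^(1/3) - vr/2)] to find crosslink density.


ln(1 - vr) = ln(1 - 0.237) = -0.2705
Numerator = -((-0.2705) + 0.237 + 0.42 * 0.237^2) = 0.0099
Denominator = 98.1 * (0.237^(1/3) - 0.237/2) = 49.0840
nu = 0.0099 / 49.0840 = 2.0182e-04 mol/cm^3

2.0182e-04 mol/cm^3


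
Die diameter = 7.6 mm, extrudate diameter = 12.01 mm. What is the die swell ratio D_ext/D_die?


Die swell ratio = D_extrudate / D_die
= 12.01 / 7.6
= 1.58

Die swell = 1.58


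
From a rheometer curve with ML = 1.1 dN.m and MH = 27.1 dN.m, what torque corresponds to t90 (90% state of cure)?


M90 = ML + 0.9 * (MH - ML)
M90 = 1.1 + 0.9 * (27.1 - 1.1)
M90 = 1.1 + 0.9 * 26.0
M90 = 24.5 dN.m

24.5 dN.m


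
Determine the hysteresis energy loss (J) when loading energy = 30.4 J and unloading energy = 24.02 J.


Hysteresis loss = loading - unloading
= 30.4 - 24.02
= 6.38 J

6.38 J


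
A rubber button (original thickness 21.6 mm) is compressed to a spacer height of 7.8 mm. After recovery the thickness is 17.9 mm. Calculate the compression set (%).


CS = (t0 - recovered) / (t0 - ts) * 100
= (21.6 - 17.9) / (21.6 - 7.8) * 100
= 3.7 / 13.8 * 100
= 26.8%

26.8%


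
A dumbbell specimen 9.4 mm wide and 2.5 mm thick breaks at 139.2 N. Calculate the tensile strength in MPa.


Area = width * thickness = 9.4 * 2.5 = 23.5 mm^2
TS = force / area = 139.2 / 23.5 = 5.92 MPa

5.92 MPa


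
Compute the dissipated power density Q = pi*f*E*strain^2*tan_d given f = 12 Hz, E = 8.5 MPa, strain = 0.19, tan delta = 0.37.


Q = pi * f * E * strain^2 * tan_d
= pi * 12 * 8.5 * 0.19^2 * 0.37
= pi * 12 * 8.5 * 0.0361 * 0.37
= 4.2801

Q = 4.2801


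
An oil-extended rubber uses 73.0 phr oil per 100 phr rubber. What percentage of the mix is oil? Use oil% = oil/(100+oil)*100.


Oil % = oil / (100 + oil) * 100
= 73.0 / (100 + 73.0) * 100
= 73.0 / 173.0 * 100
= 42.2%

42.2%


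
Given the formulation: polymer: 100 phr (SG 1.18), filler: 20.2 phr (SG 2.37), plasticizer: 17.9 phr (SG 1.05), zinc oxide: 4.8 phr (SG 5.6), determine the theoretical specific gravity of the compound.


Sum of weights = 142.9
Volume contributions:
  polymer: 100/1.18 = 84.7458
  filler: 20.2/2.37 = 8.5232
  plasticizer: 17.9/1.05 = 17.0476
  zinc oxide: 4.8/5.6 = 0.8571
Sum of volumes = 111.1737
SG = 142.9 / 111.1737 = 1.285

SG = 1.285


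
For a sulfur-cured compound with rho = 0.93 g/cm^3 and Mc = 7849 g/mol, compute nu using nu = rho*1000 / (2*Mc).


nu = rho * 1000 / (2 * Mc)
nu = 0.93 * 1000 / (2 * 7849)
nu = 930.0 / 15698
nu = 0.0592 mol/L

0.0592 mol/L


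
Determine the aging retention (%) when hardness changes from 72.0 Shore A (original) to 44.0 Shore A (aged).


Retention = aged / original * 100
= 44.0 / 72.0 * 100
= 61.1%

61.1%


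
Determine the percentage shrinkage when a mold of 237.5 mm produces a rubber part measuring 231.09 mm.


Shrinkage = (mold - part) / mold * 100
= (237.5 - 231.09) / 237.5 * 100
= 6.41 / 237.5 * 100
= 2.7%

2.7%


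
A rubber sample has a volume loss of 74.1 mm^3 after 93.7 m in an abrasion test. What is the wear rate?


Rate = volume_loss / distance
= 74.1 / 93.7
= 0.791 mm^3/m

0.791 mm^3/m


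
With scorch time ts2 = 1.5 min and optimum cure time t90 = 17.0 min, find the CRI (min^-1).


CRI = 100 / (t90 - ts2)
= 100 / (17.0 - 1.5)
= 100 / 15.5
= 6.45 min^-1

6.45 min^-1


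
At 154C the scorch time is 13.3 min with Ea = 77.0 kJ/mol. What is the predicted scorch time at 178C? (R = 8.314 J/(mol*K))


Convert temperatures: T1 = 154 + 273.15 = 427.15 K, T2 = 178 + 273.15 = 451.15 K
ts2_new = 13.3 * exp(77000 / 8.314 * (1/451.15 - 1/427.15))
1/T2 - 1/T1 = -1.2454e-04
ts2_new = 4.2 min

4.2 min


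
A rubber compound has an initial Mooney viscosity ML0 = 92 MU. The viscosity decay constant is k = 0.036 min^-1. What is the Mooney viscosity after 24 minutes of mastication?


ML = ML0 * exp(-k * t)
ML = 92 * exp(-0.036 * 24)
ML = 92 * 0.4215
ML = 38.78 MU

38.78 MU


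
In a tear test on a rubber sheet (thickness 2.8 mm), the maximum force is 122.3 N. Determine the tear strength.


Tear strength = force / thickness
= 122.3 / 2.8
= 43.68 N/mm

43.68 N/mm


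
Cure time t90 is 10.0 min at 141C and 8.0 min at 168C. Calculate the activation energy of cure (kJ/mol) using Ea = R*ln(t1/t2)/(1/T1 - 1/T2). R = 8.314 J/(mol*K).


T1 = 414.15 K, T2 = 441.15 K
1/T1 - 1/T2 = 1.4778e-04
ln(t1/t2) = ln(10.0/8.0) = 0.2231
Ea = 8.314 * 0.2231 / 1.4778e-04 = 12553.7809 J/mol
Ea = 12.55 kJ/mol

12.55 kJ/mol


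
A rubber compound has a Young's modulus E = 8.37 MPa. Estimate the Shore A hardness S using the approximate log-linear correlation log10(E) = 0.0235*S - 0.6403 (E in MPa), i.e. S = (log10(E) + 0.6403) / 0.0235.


log10(E) = 0.0235*S - 0.6403  =>  S = (log10(E) + 0.6403) / 0.0235
log10(8.37) = 0.922725
S = (0.922725 + 0.6403) / 0.0235 = 1.563025 / 0.0235
S = 66.5

Shore A = 66.5


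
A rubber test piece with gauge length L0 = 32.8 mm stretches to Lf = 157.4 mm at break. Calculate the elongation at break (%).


Elongation = (Lf - L0) / L0 * 100
= (157.4 - 32.8) / 32.8 * 100
= 124.6 / 32.8 * 100
= 379.9%

379.9%


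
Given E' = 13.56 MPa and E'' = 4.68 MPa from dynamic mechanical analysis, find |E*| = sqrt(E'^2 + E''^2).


|E*| = sqrt(E'^2 + E''^2)
= sqrt(13.56^2 + 4.68^2)
= sqrt(183.8736 + 21.9024)
= 14.345 MPa

14.345 MPa


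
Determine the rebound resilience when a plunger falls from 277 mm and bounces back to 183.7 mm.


Resilience = h_rebound / h_drop * 100
= 183.7 / 277 * 100
= 66.3%

66.3%


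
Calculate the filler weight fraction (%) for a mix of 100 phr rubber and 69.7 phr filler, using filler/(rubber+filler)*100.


Filler % = filler / (rubber + filler) * 100
= 69.7 / (100 + 69.7) * 100
= 69.7 / 169.7 * 100
= 41.07%

41.07%


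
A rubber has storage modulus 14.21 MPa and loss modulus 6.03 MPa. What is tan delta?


tan delta = E'' / E'
= 6.03 / 14.21
= 0.4243

tan delta = 0.4243


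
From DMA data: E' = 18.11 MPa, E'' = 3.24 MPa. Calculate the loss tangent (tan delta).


tan delta = E'' / E'
= 3.24 / 18.11
= 0.1789

tan delta = 0.1789


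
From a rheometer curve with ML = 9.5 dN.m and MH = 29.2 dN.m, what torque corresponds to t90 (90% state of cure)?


M90 = ML + 0.9 * (MH - ML)
M90 = 9.5 + 0.9 * (29.2 - 9.5)
M90 = 9.5 + 0.9 * 19.7
M90 = 27.23 dN.m

27.23 dN.m


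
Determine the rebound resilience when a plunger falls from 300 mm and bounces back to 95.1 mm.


Resilience = h_rebound / h_drop * 100
= 95.1 / 300 * 100
= 31.7%

31.7%


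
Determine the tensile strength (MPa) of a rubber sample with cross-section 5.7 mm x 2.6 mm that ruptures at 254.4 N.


Area = width * thickness = 5.7 * 2.6 = 14.82 mm^2
TS = force / area = 254.4 / 14.82 = 17.17 MPa

17.17 MPa


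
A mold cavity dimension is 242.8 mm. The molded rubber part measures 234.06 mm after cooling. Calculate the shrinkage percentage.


Shrinkage = (mold - part) / mold * 100
= (242.8 - 234.06) / 242.8 * 100
= 8.74 / 242.8 * 100
= 3.6%

3.6%


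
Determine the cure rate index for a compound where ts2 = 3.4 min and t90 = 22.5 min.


CRI = 100 / (t90 - ts2)
= 100 / (22.5 - 3.4)
= 100 / 19.1
= 5.24 min^-1

5.24 min^-1


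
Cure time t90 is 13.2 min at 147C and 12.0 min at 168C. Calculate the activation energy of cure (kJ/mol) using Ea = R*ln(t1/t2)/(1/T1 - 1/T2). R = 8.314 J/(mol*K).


T1 = 420.15 K, T2 = 441.15 K
1/T1 - 1/T2 = 1.1330e-04
ln(t1/t2) = ln(13.2/12.0) = 0.0953
Ea = 8.314 * 0.0953 / 1.1330e-04 = 6993.9201 J/mol
Ea = 6.99 kJ/mol

6.99 kJ/mol


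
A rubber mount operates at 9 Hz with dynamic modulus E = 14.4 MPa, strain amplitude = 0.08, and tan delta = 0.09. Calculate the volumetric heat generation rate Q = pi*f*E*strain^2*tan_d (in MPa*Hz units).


Q = pi * f * E * strain^2 * tan_d
= pi * 9 * 14.4 * 0.08^2 * 0.09
= pi * 9 * 14.4 * 0.0064 * 0.09
= 0.2345

Q = 0.2345


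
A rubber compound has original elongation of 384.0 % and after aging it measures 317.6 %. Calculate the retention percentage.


Retention = aged / original * 100
= 317.6 / 384.0 * 100
= 82.7%

82.7%


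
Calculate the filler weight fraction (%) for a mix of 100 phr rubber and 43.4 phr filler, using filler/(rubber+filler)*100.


Filler % = filler / (rubber + filler) * 100
= 43.4 / (100 + 43.4) * 100
= 43.4 / 143.4 * 100
= 30.26%

30.26%


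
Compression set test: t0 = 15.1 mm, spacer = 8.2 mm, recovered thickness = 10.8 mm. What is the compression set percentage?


CS = (t0 - recovered) / (t0 - ts) * 100
= (15.1 - 10.8) / (15.1 - 8.2) * 100
= 4.3 / 6.9 * 100
= 62.3%

62.3%


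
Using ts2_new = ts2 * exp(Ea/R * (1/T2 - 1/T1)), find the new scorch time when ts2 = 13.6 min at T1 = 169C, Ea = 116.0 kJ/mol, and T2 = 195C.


Convert temperatures: T1 = 169 + 273.15 = 442.15 K, T2 = 195 + 273.15 = 468.15 K
ts2_new = 13.6 * exp(116000 / 8.314 * (1/468.15 - 1/442.15))
1/T2 - 1/T1 = -1.2561e-04
ts2_new = 2.36 min

2.36 min


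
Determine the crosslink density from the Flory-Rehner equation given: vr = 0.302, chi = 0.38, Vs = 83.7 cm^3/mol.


ln(1 - vr) = ln(1 - 0.302) = -0.3595
Numerator = -((-0.3595) + 0.302 + 0.38 * 0.302^2) = 0.0229
Denominator = 83.7 * (0.302^(1/3) - 0.302/2) = 43.5171
nu = 0.0229 / 43.5171 = 5.2574e-04 mol/cm^3

5.2574e-04 mol/cm^3


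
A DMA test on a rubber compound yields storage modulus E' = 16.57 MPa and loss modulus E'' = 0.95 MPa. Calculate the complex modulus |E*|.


|E*| = sqrt(E'^2 + E''^2)
= sqrt(16.57^2 + 0.95^2)
= sqrt(274.5649 + 0.9025)
= 16.597 MPa

16.597 MPa


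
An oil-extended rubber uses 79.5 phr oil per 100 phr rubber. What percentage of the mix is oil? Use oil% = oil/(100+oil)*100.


Oil % = oil / (100 + oil) * 100
= 79.5 / (100 + 79.5) * 100
= 79.5 / 179.5 * 100
= 44.29%

44.29%


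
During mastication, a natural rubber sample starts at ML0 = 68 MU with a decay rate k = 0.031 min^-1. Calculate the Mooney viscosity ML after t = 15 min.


ML = ML0 * exp(-k * t)
ML = 68 * exp(-0.031 * 15)
ML = 68 * 0.6281
ML = 42.71 MU

42.71 MU


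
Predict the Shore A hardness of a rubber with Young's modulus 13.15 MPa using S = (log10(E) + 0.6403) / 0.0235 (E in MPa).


log10(E) = 0.0235*S - 0.6403  =>  S = (log10(E) + 0.6403) / 0.0235
log10(13.15) = 1.118926
S = (1.118926 + 0.6403) / 0.0235 = 1.759226 / 0.0235
S = 74.9

Shore A = 74.9


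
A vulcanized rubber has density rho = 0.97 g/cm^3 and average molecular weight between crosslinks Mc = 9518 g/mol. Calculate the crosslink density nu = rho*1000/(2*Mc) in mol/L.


nu = rho * 1000 / (2 * Mc)
nu = 0.97 * 1000 / (2 * 9518)
nu = 970.0 / 19036
nu = 0.0510 mol/L

0.0510 mol/L


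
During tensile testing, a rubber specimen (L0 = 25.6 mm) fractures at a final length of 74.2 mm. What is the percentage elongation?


Elongation = (Lf - L0) / L0 * 100
= (74.2 - 25.6) / 25.6 * 100
= 48.6 / 25.6 * 100
= 189.8%

189.8%


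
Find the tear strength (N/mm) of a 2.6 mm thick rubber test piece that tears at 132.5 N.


Tear strength = force / thickness
= 132.5 / 2.6
= 50.96 N/mm

50.96 N/mm


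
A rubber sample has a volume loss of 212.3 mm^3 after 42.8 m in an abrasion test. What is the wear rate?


Rate = volume_loss / distance
= 212.3 / 42.8
= 4.96 mm^3/m

4.96 mm^3/m


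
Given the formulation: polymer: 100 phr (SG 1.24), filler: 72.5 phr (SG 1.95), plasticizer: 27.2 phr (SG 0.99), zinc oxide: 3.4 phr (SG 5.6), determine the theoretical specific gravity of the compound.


Sum of weights = 203.1
Volume contributions:
  polymer: 100/1.24 = 80.6452
  filler: 72.5/1.95 = 37.1795
  plasticizer: 27.2/0.99 = 27.4747
  zinc oxide: 3.4/5.6 = 0.6071
Sum of volumes = 145.9065
SG = 203.1 / 145.9065 = 1.392

SG = 1.392


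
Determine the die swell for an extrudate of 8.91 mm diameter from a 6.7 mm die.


Die swell ratio = D_extrudate / D_die
= 8.91 / 6.7
= 1.33

Die swell = 1.33


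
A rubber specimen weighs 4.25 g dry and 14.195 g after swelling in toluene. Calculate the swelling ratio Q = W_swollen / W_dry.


Q = W_swollen / W_dry
Q = 14.195 / 4.25
Q = 3.34

Q = 3.34


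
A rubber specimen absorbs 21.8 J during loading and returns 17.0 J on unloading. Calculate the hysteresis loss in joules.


Hysteresis loss = loading - unloading
= 21.8 - 17.0
= 4.8 J

4.8 J


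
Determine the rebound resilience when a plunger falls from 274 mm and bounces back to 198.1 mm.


Resilience = h_rebound / h_drop * 100
= 198.1 / 274 * 100
= 72.3%

72.3%


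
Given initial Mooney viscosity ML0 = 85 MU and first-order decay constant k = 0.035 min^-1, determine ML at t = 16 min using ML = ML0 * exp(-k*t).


ML = ML0 * exp(-k * t)
ML = 85 * exp(-0.035 * 16)
ML = 85 * 0.5712
ML = 48.55 MU

48.55 MU


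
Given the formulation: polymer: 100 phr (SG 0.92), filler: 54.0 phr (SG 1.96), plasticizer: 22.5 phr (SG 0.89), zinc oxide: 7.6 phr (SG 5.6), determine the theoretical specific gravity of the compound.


Sum of weights = 184.1
Volume contributions:
  polymer: 100/0.92 = 108.6957
  filler: 54.0/1.96 = 27.5510
  plasticizer: 22.5/0.89 = 25.2809
  zinc oxide: 7.6/5.6 = 1.3571
Sum of volumes = 162.8847
SG = 184.1 / 162.8847 = 1.13

SG = 1.13


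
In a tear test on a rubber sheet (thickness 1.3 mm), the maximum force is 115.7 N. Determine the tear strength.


Tear strength = force / thickness
= 115.7 / 1.3
= 89.0 N/mm

89.0 N/mm


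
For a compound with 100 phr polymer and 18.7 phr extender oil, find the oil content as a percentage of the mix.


Oil % = oil / (100 + oil) * 100
= 18.7 / (100 + 18.7) * 100
= 18.7 / 118.7 * 100
= 15.75%

15.75%


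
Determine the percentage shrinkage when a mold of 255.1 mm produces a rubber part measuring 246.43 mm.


Shrinkage = (mold - part) / mold * 100
= (255.1 - 246.43) / 255.1 * 100
= 8.67 / 255.1 * 100
= 3.4%

3.4%


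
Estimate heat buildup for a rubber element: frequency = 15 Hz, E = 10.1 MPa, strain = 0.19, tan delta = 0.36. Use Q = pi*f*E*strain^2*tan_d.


Q = pi * f * E * strain^2 * tan_d
= pi * 15 * 10.1 * 0.19^2 * 0.36
= pi * 15 * 10.1 * 0.0361 * 0.36
= 6.1855

Q = 6.1855


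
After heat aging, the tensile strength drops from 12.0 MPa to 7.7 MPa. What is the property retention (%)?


Retention = aged / original * 100
= 7.7 / 12.0 * 100
= 64.2%

64.2%


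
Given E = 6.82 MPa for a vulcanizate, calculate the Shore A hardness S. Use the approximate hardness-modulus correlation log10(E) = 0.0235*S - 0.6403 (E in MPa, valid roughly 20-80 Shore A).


log10(E) = 0.0235*S - 0.6403  =>  S = (log10(E) + 0.6403) / 0.0235
log10(6.82) = 0.833784
S = (0.833784 + 0.6403) / 0.0235 = 1.474084 / 0.0235
S = 62.7

Shore A = 62.7


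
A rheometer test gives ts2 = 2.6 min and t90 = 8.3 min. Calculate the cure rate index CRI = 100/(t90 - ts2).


CRI = 100 / (t90 - ts2)
= 100 / (8.3 - 2.6)
= 100 / 5.7
= 17.54 min^-1

17.54 min^-1


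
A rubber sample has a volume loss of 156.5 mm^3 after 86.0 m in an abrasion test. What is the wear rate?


Rate = volume_loss / distance
= 156.5 / 86.0
= 1.82 mm^3/m

1.82 mm^3/m


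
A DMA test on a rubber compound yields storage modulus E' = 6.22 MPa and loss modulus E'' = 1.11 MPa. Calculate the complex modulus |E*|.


|E*| = sqrt(E'^2 + E''^2)
= sqrt(6.22^2 + 1.11^2)
= sqrt(38.6884 + 1.2321)
= 6.318 MPa

6.318 MPa


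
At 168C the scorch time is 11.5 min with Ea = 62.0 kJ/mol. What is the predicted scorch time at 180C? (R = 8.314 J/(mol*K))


Convert temperatures: T1 = 168 + 273.15 = 441.15 K, T2 = 180 + 273.15 = 453.15 K
ts2_new = 11.5 * exp(62000 / 8.314 * (1/453.15 - 1/441.15))
1/T2 - 1/T1 = -6.0028e-05
ts2_new = 7.35 min

7.35 min


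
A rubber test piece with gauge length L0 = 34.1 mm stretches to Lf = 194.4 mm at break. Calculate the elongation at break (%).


Elongation = (Lf - L0) / L0 * 100
= (194.4 - 34.1) / 34.1 * 100
= 160.3 / 34.1 * 100
= 470.1%

470.1%


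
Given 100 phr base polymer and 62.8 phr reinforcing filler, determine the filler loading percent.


Filler % = filler / (rubber + filler) * 100
= 62.8 / (100 + 62.8) * 100
= 62.8 / 162.8 * 100
= 38.57%

38.57%


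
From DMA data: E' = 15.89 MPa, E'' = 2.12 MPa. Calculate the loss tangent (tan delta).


tan delta = E'' / E'
= 2.12 / 15.89
= 0.1334

tan delta = 0.1334


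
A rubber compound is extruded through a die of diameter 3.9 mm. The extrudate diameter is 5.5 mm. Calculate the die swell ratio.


Die swell ratio = D_extrudate / D_die
= 5.5 / 3.9
= 1.41

Die swell = 1.41


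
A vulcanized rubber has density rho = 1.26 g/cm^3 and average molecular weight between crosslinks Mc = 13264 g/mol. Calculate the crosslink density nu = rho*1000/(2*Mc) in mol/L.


nu = rho * 1000 / (2 * Mc)
nu = 1.26 * 1000 / (2 * 13264)
nu = 1260.0 / 26528
nu = 0.0475 mol/L

0.0475 mol/L


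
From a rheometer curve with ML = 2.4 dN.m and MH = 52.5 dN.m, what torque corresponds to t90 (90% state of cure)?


M90 = ML + 0.9 * (MH - ML)
M90 = 2.4 + 0.9 * (52.5 - 2.4)
M90 = 2.4 + 0.9 * 50.1
M90 = 47.49 dN.m

47.49 dN.m


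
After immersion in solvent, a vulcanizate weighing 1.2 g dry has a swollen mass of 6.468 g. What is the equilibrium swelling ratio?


Q = W_swollen / W_dry
Q = 6.468 / 1.2
Q = 5.39

Q = 5.39


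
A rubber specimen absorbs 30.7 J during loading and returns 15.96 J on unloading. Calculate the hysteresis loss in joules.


Hysteresis loss = loading - unloading
= 30.7 - 15.96
= 14.74 J

14.74 J


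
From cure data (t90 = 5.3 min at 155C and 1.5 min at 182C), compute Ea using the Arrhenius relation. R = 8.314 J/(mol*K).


T1 = 428.15 K, T2 = 455.15 K
1/T1 - 1/T2 = 1.3855e-04
ln(t1/t2) = ln(5.3/1.5) = 1.2622
Ea = 8.314 * 1.2622 / 1.3855e-04 = 75742.4379 J/mol
Ea = 75.74 kJ/mol

75.74 kJ/mol


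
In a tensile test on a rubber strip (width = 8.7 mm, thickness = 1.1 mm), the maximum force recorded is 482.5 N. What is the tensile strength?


Area = width * thickness = 8.7 * 1.1 = 9.57 mm^2
TS = force / area = 482.5 / 9.57 = 50.42 MPa

50.42 MPa


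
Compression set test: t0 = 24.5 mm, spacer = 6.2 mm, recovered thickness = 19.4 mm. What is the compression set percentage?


CS = (t0 - recovered) / (t0 - ts) * 100
= (24.5 - 19.4) / (24.5 - 6.2) * 100
= 5.1 / 18.3 * 100
= 27.9%

27.9%


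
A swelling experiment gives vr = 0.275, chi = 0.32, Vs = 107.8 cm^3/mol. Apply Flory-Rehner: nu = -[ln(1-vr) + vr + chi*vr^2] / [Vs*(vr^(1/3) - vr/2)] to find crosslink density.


ln(1 - vr) = ln(1 - 0.275) = -0.3216
Numerator = -((-0.3216) + 0.275 + 0.32 * 0.275^2) = 0.0224
Denominator = 107.8 * (0.275^(1/3) - 0.275/2) = 55.2794
nu = 0.0224 / 55.2794 = 4.0492e-04 mol/cm^3

4.0492e-04 mol/cm^3


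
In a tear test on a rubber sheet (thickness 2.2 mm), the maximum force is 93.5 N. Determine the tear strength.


Tear strength = force / thickness
= 93.5 / 2.2
= 42.5 N/mm

42.5 N/mm


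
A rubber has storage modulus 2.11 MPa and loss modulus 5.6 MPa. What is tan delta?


tan delta = E'' / E'
= 5.6 / 2.11
= 2.654

tan delta = 2.654


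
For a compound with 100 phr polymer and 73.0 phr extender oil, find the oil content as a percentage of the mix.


Oil % = oil / (100 + oil) * 100
= 73.0 / (100 + 73.0) * 100
= 73.0 / 173.0 * 100
= 42.2%

42.2%


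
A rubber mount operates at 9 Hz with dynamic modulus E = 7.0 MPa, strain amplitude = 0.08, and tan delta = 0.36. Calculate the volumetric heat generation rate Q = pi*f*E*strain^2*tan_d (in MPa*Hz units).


Q = pi * f * E * strain^2 * tan_d
= pi * 9 * 7.0 * 0.08^2 * 0.36
= pi * 9 * 7.0 * 0.0064 * 0.36
= 0.4560

Q = 0.4560


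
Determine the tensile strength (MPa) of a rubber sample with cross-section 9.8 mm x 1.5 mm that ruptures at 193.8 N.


Area = width * thickness = 9.8 * 1.5 = 14.7 mm^2
TS = force / area = 193.8 / 14.7 = 13.18 MPa

13.18 MPa


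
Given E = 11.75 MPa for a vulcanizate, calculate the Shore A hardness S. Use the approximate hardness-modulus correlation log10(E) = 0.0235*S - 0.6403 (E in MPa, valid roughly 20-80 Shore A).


log10(E) = 0.0235*S - 0.6403  =>  S = (log10(E) + 0.6403) / 0.0235
log10(11.75) = 1.070038
S = (1.070038 + 0.6403) / 0.0235 = 1.710338 / 0.0235
S = 72.8

Shore A = 72.8


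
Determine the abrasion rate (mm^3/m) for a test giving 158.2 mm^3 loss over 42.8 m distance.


Rate = volume_loss / distance
= 158.2 / 42.8
= 3.696 mm^3/m

3.696 mm^3/m


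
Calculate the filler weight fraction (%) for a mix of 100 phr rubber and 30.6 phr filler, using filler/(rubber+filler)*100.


Filler % = filler / (rubber + filler) * 100
= 30.6 / (100 + 30.6) * 100
= 30.6 / 130.6 * 100
= 23.43%

23.43%


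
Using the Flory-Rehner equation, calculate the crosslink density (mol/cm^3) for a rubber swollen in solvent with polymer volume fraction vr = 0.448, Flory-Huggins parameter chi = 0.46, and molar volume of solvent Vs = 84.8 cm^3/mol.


ln(1 - vr) = ln(1 - 0.448) = -0.5942
Numerator = -((-0.5942) + 0.448 + 0.46 * 0.448^2) = 0.0539
Denominator = 84.8 * (0.448^(1/3) - 0.448/2) = 45.8914
nu = 0.0539 / 45.8914 = 0.0012 mol/cm^3

0.0012 mol/cm^3


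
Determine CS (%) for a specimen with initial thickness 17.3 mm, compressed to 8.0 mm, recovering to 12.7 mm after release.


CS = (t0 - recovered) / (t0 - ts) * 100
= (17.3 - 12.7) / (17.3 - 8.0) * 100
= 4.6 / 9.3 * 100
= 49.5%

49.5%


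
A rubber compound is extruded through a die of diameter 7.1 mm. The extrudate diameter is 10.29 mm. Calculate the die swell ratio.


Die swell ratio = D_extrudate / D_die
= 10.29 / 7.1
= 1.449

Die swell = 1.449


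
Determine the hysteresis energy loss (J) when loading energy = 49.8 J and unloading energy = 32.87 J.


Hysteresis loss = loading - unloading
= 49.8 - 32.87
= 16.93 J

16.93 J


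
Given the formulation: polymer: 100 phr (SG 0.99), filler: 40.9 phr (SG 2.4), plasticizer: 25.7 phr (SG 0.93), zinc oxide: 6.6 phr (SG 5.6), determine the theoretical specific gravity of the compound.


Sum of weights = 173.2
Volume contributions:
  polymer: 100/0.99 = 101.0101
  filler: 40.9/2.4 = 17.0417
  plasticizer: 25.7/0.93 = 27.6344
  zinc oxide: 6.6/5.6 = 1.1786
Sum of volumes = 146.8647
SG = 173.2 / 146.8647 = 1.179

SG = 1.179


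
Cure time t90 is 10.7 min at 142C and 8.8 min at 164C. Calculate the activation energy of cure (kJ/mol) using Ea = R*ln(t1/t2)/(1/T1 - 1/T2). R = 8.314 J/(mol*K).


T1 = 415.15 K, T2 = 437.15 K
1/T1 - 1/T2 = 1.2122e-04
ln(t1/t2) = ln(10.7/8.8) = 0.1955
Ea = 8.314 * 0.1955 / 1.2122e-04 = 13407.6264 J/mol
Ea = 13.41 kJ/mol

13.41 kJ/mol


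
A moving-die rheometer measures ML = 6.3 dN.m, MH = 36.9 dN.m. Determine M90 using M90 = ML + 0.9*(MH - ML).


M90 = ML + 0.9 * (MH - ML)
M90 = 6.3 + 0.9 * (36.9 - 6.3)
M90 = 6.3 + 0.9 * 30.6
M90 = 33.84 dN.m

33.84 dN.m


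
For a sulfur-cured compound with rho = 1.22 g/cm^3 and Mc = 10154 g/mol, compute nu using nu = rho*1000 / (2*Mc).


nu = rho * 1000 / (2 * Mc)
nu = 1.22 * 1000 / (2 * 10154)
nu = 1220.0 / 20308
nu = 0.0601 mol/L

0.0601 mol/L


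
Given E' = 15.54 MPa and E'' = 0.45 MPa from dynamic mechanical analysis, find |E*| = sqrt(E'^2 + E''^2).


|E*| = sqrt(E'^2 + E''^2)
= sqrt(15.54^2 + 0.45^2)
= sqrt(241.4916 + 0.2025)
= 15.547 MPa

15.547 MPa


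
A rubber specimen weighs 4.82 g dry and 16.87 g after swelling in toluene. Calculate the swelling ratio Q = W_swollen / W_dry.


Q = W_swollen / W_dry
Q = 16.87 / 4.82
Q = 3.5

Q = 3.5


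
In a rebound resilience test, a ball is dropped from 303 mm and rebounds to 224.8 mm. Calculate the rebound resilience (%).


Resilience = h_rebound / h_drop * 100
= 224.8 / 303 * 100
= 74.2%

74.2%


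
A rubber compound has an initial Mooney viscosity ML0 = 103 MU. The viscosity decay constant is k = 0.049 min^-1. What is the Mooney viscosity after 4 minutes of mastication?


ML = ML0 * exp(-k * t)
ML = 103 * exp(-0.049 * 4)
ML = 103 * 0.8220
ML = 84.67 MU

84.67 MU


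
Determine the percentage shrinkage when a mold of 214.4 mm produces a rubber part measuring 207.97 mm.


Shrinkage = (mold - part) / mold * 100
= (214.4 - 207.97) / 214.4 * 100
= 6.43 / 214.4 * 100
= 3.0%

3.0%


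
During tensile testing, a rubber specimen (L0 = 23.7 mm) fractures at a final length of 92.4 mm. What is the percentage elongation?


Elongation = (Lf - L0) / L0 * 100
= (92.4 - 23.7) / 23.7 * 100
= 68.7 / 23.7 * 100
= 289.9%

289.9%


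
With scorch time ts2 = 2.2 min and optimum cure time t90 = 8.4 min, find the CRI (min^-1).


CRI = 100 / (t90 - ts2)
= 100 / (8.4 - 2.2)
= 100 / 6.2
= 16.13 min^-1

16.13 min^-1


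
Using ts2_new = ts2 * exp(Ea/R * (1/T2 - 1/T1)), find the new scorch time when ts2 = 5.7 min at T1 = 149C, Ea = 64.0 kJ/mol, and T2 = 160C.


Convert temperatures: T1 = 149 + 273.15 = 422.15 K, T2 = 160 + 273.15 = 433.15 K
ts2_new = 5.7 * exp(64000 / 8.314 * (1/433.15 - 1/422.15))
1/T2 - 1/T1 = -6.0157e-05
ts2_new = 3.59 min

3.59 min


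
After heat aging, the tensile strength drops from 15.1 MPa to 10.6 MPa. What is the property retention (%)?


Retention = aged / original * 100
= 10.6 / 15.1 * 100
= 70.2%

70.2%


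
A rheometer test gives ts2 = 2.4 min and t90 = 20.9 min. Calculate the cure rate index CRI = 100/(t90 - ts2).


CRI = 100 / (t90 - ts2)
= 100 / (20.9 - 2.4)
= 100 / 18.5
= 5.41 min^-1

5.41 min^-1


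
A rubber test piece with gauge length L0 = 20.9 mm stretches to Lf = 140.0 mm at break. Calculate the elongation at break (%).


Elongation = (Lf - L0) / L0 * 100
= (140.0 - 20.9) / 20.9 * 100
= 119.1 / 20.9 * 100
= 569.9%

569.9%


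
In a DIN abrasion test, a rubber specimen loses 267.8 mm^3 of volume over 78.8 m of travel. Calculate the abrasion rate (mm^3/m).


Rate = volume_loss / distance
= 267.8 / 78.8
= 3.398 mm^3/m

3.398 mm^3/m
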